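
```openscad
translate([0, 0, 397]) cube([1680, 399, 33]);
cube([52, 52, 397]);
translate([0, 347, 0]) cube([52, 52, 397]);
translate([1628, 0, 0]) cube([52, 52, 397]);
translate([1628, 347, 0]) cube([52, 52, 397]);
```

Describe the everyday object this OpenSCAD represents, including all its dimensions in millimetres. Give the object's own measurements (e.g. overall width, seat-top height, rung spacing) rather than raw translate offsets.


A bench: a 1680×399 mm seat slab, 33 mm thick, top at z = 430 mm, on four 52×52 mm square legs flush with the seat corners and standing on z = 0.


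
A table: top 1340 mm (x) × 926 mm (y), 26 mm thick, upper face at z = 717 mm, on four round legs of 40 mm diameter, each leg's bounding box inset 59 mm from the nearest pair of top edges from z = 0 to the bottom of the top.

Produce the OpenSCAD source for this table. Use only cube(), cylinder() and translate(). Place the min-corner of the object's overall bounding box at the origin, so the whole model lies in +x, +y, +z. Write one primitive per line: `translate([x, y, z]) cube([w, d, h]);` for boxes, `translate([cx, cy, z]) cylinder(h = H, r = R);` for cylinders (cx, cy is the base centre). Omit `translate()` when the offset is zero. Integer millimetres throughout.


translate([0, 0, 691]) cube([1340, 926, 26]);
translate([79, 79, 0]) cylinder(h = 691, r = 20);
translate([1261, 79, 0]) cylinder(h = 691, r = 20);
translate([79, 847, 0]) cylinder(h = 691, r = 20);
translate([1261, 847, 0]) cylinder(h = 691, r = 20);


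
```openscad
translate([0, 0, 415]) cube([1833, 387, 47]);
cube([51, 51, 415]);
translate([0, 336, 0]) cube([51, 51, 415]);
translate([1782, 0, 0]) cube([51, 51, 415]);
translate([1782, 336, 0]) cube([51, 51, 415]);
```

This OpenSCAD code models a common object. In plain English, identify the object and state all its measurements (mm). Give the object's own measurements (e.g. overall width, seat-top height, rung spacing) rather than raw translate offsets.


A long wooden bench with a 1833 mm (x) × 387 mm (y) seat, 47 mm thick, its top surface 462 mm above the floor. Four 51 mm square legs at the seat corners, flush with the edges, run from z = 0 to the seat underside.


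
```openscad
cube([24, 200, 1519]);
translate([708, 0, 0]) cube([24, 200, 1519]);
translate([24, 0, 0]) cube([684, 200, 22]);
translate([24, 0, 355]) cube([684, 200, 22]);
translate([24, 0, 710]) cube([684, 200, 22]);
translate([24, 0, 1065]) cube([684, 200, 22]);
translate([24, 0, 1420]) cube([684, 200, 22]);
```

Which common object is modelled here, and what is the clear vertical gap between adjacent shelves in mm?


A bookshelf. The clear shelf gap is 333 mm.

Two tall side panels with 5 horizontal boards between them — a bookshelf. The first two shelf undersides are at z = 0 and z = 355; with shelf thickness 22, the clear gap is 355 − 0 − 22 = 333 mm.


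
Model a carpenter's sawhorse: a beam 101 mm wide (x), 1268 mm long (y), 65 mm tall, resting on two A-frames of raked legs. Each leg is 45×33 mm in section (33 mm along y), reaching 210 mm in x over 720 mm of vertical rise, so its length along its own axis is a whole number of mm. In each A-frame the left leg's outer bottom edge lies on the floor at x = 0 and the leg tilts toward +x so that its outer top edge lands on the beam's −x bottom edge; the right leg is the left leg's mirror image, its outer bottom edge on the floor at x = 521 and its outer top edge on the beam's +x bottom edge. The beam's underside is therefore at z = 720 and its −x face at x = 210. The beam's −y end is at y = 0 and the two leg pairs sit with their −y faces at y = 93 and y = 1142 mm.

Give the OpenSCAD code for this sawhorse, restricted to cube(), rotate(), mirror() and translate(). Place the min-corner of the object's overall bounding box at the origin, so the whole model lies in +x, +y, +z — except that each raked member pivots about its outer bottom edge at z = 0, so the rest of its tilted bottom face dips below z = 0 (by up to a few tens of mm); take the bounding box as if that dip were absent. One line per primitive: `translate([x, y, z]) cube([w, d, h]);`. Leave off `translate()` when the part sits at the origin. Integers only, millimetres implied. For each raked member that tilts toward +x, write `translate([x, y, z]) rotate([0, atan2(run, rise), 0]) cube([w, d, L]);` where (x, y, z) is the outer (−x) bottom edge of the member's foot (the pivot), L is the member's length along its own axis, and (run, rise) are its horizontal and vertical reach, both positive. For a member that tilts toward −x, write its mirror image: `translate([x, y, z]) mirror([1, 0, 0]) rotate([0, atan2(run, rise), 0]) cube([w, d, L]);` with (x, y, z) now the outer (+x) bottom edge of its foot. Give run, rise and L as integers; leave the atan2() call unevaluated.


translate([210, 0, 720]) cube([101, 1268, 65]);
translate([0, 93, 0]) rotate([0, atan2(210, 720), 0]) cube([45, 33, 750]);
translate([521, 93, 0]) mirror([1, 0, 0]) rotate([0, atan2(210, 720), 0]) cube([45, 33, 750]);
translate([0, 1142, 0]) rotate([0, atan2(210, 720), 0]) cube([45, 33, 750]);
translate([521, 1142, 0]) mirror([1, 0, 0]) rotate([0, atan2(210, 720), 0]) cube([45, 33, 750]);


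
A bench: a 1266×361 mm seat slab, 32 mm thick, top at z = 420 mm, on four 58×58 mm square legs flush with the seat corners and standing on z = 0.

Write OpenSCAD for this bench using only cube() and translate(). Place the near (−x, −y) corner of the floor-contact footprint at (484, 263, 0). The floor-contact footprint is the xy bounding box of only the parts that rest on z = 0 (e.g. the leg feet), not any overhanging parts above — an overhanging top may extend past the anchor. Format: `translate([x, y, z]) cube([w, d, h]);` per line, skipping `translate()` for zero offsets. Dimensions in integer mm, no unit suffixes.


translate([484, 263, 388]) cube([1266, 361, 32]);
translate([484, 263, 0]) cube([58, 58, 388]);
translate([484, 566, 0]) cube([58, 58, 388]);
translate([1692, 263, 0]) cube([58, 58, 388]);
translate([1692, 566, 0]) cube([58, 58, 388]);


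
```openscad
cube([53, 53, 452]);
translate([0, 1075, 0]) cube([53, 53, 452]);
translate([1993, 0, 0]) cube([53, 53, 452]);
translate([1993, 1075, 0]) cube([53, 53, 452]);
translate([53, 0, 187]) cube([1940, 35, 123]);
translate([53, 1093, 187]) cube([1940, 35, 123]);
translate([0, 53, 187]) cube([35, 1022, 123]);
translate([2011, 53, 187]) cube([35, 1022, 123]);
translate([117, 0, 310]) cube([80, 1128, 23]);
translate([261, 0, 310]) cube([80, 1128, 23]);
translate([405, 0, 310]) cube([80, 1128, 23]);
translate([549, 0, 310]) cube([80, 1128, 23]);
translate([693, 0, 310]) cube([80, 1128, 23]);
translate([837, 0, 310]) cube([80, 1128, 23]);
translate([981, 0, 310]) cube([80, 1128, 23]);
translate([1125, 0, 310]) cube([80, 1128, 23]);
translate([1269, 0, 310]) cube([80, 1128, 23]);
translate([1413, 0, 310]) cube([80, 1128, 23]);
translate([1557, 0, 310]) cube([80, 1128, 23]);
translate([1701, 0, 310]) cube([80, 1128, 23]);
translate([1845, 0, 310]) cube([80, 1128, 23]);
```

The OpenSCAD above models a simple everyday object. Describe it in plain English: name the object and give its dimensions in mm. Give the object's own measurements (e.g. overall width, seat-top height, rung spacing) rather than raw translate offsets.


A bed frame 2046 mm long (x) by 1128 mm wide (y). Four 53×53 mm corner posts, 452 mm tall, at the corners of the footprint. Four rails of 35 mm thickness and 123 mm height run between adjacent posts with their undersides at z = 187 mm, their outer faces flush with the outside of the frame (the two x-running rails run between the posts' inner faces; the two y-running rails run between the posts' inner faces). 13 slats, each 80 mm wide (x) and 23 mm thick, lie across the top of the two x-running rails, running the full 1128 mm width of the frame in y; along x they sit between the end posts with a 64 mm gap after the −x posts and between neighbouring slats, leaving 68 mm before the +x posts.


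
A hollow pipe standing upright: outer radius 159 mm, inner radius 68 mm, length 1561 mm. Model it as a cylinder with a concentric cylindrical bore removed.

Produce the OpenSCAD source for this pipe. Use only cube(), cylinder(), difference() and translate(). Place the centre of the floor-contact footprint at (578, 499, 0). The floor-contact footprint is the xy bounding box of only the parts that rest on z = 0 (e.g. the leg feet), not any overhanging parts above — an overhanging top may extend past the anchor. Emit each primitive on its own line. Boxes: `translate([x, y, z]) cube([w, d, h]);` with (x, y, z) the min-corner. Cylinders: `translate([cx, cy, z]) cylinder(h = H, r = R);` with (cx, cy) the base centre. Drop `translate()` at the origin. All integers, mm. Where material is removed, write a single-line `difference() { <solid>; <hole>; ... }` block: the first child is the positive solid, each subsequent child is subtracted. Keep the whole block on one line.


difference() { translate([578, 499, 0]) cylinder(h = 1561, r = 159); translate([578, 499, 0]) cylinder(h = 1561, r = 68); }


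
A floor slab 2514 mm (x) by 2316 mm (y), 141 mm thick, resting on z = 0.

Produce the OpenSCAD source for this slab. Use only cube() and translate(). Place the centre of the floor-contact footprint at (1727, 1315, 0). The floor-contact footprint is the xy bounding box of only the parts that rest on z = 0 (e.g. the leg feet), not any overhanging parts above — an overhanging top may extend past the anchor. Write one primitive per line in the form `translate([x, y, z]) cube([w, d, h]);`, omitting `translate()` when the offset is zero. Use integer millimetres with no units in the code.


translate([470, 157, 0]) cube([2514, 2316, 141]);


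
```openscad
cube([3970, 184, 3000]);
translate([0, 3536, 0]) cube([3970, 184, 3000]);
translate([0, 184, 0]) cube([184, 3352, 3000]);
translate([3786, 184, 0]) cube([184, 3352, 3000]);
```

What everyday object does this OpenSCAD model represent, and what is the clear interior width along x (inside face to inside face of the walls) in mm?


A house (or room) frame. The interior width is 3602 mm.

Four 3000 mm walls enclosing a rectangle with no floor or roof — a room or house frame. Outside width is 3970 mm and wall thickness is 184 mm, so the interior width is 3970 − 2 × 184 = 3602 mm.


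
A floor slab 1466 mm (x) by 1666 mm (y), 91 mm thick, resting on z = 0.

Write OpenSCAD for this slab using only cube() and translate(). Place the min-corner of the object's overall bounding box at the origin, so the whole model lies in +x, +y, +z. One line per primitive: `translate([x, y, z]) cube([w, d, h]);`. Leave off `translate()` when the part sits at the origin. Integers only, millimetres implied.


cube([1466, 1666, 91]);


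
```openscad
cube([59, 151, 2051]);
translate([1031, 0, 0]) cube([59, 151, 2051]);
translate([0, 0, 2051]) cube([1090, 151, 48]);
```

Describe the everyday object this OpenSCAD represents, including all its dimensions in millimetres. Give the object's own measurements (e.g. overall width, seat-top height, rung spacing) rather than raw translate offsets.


A door frame. The clear opening is 972 mm wide and 2051 mm high. Two 59 mm wide jambs, 151 mm deep, stand either side of the opening from the floor to the top of the opening. A 48 mm thick head sits across the top of both jambs, spanning the full outside width of the frame.


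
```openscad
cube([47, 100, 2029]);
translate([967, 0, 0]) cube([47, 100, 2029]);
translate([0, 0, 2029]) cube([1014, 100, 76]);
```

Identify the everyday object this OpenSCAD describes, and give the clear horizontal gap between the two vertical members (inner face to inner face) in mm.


A door frame. The clear opening width is 920 mm.

Two 2029 mm tall posts with a header on top — a door frame. The left jamb is 47 mm wide at x = 0; the right jamb starts at x = 967. The clear opening is 967 − 47 = 920 mm.


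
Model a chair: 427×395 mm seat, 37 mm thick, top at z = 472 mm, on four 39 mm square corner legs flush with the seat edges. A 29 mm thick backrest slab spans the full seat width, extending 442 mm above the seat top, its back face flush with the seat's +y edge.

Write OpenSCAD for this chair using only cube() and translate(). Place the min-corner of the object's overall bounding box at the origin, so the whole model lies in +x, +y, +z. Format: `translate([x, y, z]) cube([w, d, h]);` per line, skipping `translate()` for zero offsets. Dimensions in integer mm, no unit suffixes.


translate([0, 0, 435]) cube([427, 395, 37]);
cube([39, 39, 435]);
translate([388, 0, 0]) cube([39, 39, 435]);
translate([0, 356, 0]) cube([39, 39, 435]);
translate([388, 356, 0]) cube([39, 39, 435]);
translate([0, 366, 472]) cube([427, 29, 442]);


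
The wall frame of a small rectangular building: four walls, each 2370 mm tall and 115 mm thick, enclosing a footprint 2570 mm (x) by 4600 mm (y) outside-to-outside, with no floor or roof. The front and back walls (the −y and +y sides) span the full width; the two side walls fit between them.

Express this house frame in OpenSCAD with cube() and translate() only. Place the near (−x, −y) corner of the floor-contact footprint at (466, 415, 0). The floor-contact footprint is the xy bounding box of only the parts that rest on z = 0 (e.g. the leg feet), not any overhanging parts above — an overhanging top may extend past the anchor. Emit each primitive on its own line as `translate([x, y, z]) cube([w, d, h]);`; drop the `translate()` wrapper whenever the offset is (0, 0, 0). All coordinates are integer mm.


translate([466, 415, 0]) cube([2570, 115, 2370]);
translate([466, 4900, 0]) cube([2570, 115, 2370]);
translate([466, 530, 0]) cube([115, 4370, 2370]);
translate([2921, 530, 0]) cube([115, 4370, 2370]);


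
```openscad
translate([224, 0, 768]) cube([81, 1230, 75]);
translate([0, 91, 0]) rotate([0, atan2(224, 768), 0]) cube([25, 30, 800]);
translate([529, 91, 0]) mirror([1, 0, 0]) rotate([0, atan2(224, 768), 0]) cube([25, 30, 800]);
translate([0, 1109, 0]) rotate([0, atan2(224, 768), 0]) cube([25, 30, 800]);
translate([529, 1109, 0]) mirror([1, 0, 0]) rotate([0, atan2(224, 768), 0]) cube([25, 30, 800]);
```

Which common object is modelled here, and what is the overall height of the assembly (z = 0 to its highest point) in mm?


A sawhorse. The overall height is 843 mm.

A beam across two mirrored pairs of raked legs — a sawhorse. The beam's underside is at z = 768 (matching the legs' vertical rise in atan2(224, 768)) and the beam is 75 mm tall, so its top is at 768 + 75 = 843 mm. The raked legs top out at the beam's underside, so that is the highest point.


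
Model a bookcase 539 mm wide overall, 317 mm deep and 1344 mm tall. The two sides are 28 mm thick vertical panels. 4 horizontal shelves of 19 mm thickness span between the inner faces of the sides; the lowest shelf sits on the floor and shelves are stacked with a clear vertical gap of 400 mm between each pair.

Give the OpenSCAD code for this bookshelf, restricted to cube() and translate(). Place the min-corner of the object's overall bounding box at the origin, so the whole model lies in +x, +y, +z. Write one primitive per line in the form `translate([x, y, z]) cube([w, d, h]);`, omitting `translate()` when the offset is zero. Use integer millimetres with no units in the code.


cube([28, 317, 1344]);
translate([511, 0, 0]) cube([28, 317, 1344]);
translate([28, 0, 0]) cube([483, 317, 19]);
translate([28, 0, 419]) cube([483, 317, 19]);
translate([28, 0, 838]) cube([483, 317, 19]);
translate([28, 0, 1257]) cube([483, 317, 19]);


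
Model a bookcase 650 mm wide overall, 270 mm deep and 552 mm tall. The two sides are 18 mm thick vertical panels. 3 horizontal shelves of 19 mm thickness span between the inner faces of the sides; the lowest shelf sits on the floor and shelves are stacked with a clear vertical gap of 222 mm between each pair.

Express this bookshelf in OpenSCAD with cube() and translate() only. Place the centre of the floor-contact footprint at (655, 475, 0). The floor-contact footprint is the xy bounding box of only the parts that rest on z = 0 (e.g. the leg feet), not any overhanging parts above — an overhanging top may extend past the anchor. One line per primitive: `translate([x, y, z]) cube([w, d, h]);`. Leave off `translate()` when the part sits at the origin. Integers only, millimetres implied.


translate([330, 340, 0]) cube([18, 270, 552]);
translate([962, 340, 0]) cube([18, 270, 552]);
translate([348, 340, 0]) cube([614, 270, 19]);
translate([348, 340, 241]) cube([614, 270, 19]);
translate([348, 340, 482]) cube([614, 270, 19]);


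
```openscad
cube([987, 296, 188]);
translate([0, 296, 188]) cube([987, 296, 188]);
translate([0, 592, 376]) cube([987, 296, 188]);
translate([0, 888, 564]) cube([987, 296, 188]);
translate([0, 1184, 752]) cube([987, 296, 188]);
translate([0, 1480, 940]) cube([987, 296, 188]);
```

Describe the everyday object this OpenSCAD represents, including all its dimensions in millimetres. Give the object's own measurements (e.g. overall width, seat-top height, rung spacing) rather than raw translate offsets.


A straight staircase of 6 solid steps. Each step is 987 mm wide (x), 296 mm deep (y, the going) and 188 mm tall (the rise). The first step rests on the floor; each subsequent step sits one going further in +y and one rise higher in +z, directly behind and above the previous step with no overlap.


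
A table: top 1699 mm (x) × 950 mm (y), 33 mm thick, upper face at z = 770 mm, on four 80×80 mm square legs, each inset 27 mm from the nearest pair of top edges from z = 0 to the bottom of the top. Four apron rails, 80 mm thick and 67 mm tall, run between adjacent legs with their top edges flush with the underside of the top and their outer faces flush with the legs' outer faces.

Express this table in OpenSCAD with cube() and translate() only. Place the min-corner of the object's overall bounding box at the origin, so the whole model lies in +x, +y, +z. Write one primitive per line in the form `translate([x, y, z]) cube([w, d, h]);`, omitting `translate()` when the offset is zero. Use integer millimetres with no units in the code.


// leg_h = 770 - 33 = 737
// apron z = 737 - 67 = 670
translate([0, 0, 737]) cube([1699, 950, 33]);
translate([27, 27, 0]) cube([80, 80, 737]);
translate([1592, 27, 0]) cube([80, 80, 737]);
translate([27, 843, 0]) cube([80, 80, 737]);
translate([1592, 843, 0]) cube([80, 80, 737]);
translate([107, 27, 670]) cube([1485, 80, 67]);
translate([107, 843, 670]) cube([1485, 80, 67]);
translate([27, 107, 670]) cube([80, 736, 67]);
translate([1592, 107, 670]) cube([80, 736, 67]);


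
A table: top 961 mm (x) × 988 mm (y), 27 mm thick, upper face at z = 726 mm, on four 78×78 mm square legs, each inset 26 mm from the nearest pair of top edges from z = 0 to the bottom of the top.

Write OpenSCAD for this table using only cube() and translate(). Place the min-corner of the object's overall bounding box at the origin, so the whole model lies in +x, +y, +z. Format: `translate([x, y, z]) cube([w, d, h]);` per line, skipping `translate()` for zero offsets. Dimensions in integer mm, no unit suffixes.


translate([0, 0, 699]) cube([961, 988, 27]);
translate([26, 26, 0]) cube([78, 78, 699]);
translate([857, 26, 0]) cube([78, 78, 699]);
translate([26, 884, 0]) cube([78, 78, 699]);
translate([857, 884, 0]) cube([78, 78, 699]);


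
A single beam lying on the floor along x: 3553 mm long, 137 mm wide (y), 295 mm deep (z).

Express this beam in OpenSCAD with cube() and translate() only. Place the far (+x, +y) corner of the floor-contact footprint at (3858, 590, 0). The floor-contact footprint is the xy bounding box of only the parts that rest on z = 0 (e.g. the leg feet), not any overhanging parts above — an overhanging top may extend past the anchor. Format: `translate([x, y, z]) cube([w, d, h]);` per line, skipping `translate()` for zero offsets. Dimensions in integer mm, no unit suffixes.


translate([305, 453, 0]) cube([3553, 137, 295]);


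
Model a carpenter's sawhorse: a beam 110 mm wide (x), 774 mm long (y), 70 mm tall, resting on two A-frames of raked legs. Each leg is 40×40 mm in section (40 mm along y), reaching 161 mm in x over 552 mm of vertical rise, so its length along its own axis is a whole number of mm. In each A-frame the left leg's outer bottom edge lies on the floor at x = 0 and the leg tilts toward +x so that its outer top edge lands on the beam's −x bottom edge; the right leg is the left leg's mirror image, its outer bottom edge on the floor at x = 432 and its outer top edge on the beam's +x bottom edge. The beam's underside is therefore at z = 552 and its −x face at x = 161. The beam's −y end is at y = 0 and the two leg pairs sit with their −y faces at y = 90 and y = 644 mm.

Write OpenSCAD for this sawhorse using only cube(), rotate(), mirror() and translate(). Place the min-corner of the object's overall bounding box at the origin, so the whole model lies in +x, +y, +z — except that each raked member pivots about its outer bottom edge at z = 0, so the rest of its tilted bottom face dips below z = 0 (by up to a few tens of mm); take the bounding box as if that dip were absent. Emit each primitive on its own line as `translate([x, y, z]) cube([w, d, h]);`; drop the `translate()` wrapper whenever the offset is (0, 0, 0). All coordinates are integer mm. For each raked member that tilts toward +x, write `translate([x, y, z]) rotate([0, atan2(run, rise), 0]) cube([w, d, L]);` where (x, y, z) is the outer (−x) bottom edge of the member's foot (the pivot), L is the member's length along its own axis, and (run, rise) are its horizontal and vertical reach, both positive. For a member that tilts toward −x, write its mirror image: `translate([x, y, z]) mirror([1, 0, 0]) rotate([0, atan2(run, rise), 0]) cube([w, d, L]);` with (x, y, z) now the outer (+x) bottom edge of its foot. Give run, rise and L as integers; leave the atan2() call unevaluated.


translate([161, 0, 552]) cube([110, 774, 70]);
translate([0, 90, 0]) rotate([0, atan2(161, 552), 0]) cube([40, 40, 575]);
translate([432, 90, 0]) mirror([1, 0, 0]) rotate([0, atan2(161, 552), 0]) cube([40, 40, 575]);
translate([0, 644, 0]) rotate([0, atan2(161, 552), 0]) cube([40, 40, 575]);
translate([432, 644, 0]) mirror([1, 0, 0]) rotate([0, atan2(161, 552), 0]) cube([40, 40, 575]);


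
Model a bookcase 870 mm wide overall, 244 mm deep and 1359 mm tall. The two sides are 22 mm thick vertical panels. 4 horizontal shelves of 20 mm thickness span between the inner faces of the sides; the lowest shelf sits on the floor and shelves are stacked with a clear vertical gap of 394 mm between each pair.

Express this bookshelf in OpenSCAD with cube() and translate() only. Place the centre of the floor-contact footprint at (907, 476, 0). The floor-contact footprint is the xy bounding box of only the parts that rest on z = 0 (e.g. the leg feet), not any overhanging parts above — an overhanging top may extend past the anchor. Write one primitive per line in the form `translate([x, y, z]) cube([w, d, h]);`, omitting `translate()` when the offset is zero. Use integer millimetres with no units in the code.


translate([472, 354, 0]) cube([22, 244, 1359]);
translate([1320, 354, 0]) cube([22, 244, 1359]);
translate([494, 354, 0]) cube([826, 244, 20]);
translate([494, 354, 414]) cube([826, 244, 20]);
translate([494, 354, 828]) cube([826, 244, 20]);
translate([494, 354, 1242]) cube([826, 244, 20]);


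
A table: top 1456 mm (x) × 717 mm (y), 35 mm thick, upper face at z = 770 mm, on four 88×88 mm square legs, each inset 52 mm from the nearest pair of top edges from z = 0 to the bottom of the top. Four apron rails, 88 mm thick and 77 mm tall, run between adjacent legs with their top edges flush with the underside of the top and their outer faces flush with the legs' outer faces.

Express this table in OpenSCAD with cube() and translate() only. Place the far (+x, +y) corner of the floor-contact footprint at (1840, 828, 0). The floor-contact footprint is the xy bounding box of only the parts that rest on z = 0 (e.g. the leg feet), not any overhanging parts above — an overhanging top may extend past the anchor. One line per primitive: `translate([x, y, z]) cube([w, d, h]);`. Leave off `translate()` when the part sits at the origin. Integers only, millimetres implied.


translate([436, 163, 735]) cube([1456, 717, 35]);
translate([488, 215, 0]) cube([88, 88, 735]);
translate([1752, 215, 0]) cube([88, 88, 735]);
translate([488, 740, 0]) cube([88, 88, 735]);
translate([1752, 740, 0]) cube([88, 88, 735]);
translate([576, 215, 658]) cube([1176, 88, 77]);
translate([576, 740, 658]) cube([1176, 88, 77]);
translate([488, 303, 658]) cube([88, 437, 77]);
translate([1752, 303, 658]) cube([88, 437, 77]);


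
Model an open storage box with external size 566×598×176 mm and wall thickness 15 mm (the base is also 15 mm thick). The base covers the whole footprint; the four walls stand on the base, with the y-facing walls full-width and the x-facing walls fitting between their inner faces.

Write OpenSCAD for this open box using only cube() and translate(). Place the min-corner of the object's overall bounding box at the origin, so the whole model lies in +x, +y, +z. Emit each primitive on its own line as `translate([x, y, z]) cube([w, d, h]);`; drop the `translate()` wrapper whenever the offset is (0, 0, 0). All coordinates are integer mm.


cube([566, 598, 15]);
translate([0, 0, 15]) cube([566, 15, 161]);
translate([0, 583, 15]) cube([566, 15, 161]);
translate([0, 15, 15]) cube([15, 568, 161]);
translate([551, 15, 15]) cube([15, 568, 161]);


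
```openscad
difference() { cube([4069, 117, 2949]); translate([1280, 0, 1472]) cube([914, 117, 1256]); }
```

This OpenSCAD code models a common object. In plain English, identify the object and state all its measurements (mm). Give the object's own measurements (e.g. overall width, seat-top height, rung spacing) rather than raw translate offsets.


A wall 4069 mm long (x), 117 mm thick (y), 2949 mm tall, with a rectangular window opening cut through it. The opening is 914 mm wide and 1256 mm tall; its sill is at z = 1472 mm and its near (−x) edge is 1280 mm from the wall's −x end. The opening passes through the full wall thickness.


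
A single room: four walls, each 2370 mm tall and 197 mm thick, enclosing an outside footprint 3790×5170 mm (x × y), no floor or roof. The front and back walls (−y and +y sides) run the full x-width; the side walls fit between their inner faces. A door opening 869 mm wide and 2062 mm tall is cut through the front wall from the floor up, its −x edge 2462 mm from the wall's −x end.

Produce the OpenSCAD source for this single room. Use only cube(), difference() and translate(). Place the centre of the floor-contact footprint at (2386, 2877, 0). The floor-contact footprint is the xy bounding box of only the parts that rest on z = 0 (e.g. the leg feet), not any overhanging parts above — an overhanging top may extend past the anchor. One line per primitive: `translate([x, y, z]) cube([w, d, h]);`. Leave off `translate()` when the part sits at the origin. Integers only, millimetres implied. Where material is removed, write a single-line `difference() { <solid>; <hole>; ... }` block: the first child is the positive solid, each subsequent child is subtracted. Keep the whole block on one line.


difference() { translate([491, 292, 0]) cube([3790, 197, 2370]); translate([2953, 292, 0]) cube([869, 197, 2062]); }
translate([491, 5265, 0]) cube([3790, 197, 2370]);
translate([491, 489, 0]) cube([197, 4776, 2370]);
translate([4084, 489, 0]) cube([197, 4776, 2370]);


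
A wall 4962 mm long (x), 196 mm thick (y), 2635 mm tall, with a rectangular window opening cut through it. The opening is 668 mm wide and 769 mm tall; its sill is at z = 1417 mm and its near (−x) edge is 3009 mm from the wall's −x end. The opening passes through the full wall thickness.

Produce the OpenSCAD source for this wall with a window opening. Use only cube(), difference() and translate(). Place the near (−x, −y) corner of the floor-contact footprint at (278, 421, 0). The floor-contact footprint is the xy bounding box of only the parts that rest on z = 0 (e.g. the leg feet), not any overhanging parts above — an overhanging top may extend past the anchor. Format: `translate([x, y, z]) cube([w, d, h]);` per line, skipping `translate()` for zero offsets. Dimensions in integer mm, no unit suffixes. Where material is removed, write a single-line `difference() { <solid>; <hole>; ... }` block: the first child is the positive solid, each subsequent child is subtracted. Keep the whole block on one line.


difference() { translate([278, 421, 0]) cube([4962, 196, 2635]); translate([3287, 421, 1417]) cube([668, 196, 769]); }


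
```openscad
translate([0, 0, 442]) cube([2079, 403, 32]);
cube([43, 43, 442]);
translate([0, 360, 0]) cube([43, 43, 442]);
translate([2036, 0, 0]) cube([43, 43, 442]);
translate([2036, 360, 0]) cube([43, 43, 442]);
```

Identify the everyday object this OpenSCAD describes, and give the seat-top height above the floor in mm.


A bench. The seat-top height is 474 mm.

A long slab on four corner posts — a bench. The slab sits at z = 442 with thickness 32, so the top is 442 + 32 = 474 mm.


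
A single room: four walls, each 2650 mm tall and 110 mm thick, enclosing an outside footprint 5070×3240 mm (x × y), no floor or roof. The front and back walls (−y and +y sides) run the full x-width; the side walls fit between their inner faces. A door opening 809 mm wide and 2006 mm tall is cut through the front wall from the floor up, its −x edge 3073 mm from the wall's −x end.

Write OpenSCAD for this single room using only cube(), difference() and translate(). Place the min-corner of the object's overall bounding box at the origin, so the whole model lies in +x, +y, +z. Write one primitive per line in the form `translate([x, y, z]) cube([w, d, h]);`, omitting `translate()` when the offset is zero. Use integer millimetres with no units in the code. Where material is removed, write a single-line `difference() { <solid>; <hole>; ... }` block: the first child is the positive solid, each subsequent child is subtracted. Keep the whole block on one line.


difference() { cube([5070, 110, 2650]); translate([3073, 0, 0]) cube([809, 110, 2006]); }
translate([0, 3130, 0]) cube([5070, 110, 2650]);
translate([0, 110, 0]) cube([110, 3020, 2650]);
translate([4960, 110, 0]) cube([110, 3020, 2650]);


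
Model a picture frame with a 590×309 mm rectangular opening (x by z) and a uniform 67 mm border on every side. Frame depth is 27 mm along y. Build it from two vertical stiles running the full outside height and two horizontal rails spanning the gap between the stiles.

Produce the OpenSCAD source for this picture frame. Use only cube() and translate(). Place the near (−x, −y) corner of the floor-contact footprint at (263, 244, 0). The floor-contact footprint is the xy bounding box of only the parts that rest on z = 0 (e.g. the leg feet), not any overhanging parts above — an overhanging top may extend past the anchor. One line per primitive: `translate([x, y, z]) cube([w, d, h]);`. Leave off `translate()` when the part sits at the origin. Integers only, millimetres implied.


translate([263, 244, 0]) cube([67, 27, 443]);
translate([920, 244, 0]) cube([67, 27, 443]);
translate([330, 244, 0]) cube([590, 27, 67]);
translate([330, 244, 376]) cube([590, 27, 67]);


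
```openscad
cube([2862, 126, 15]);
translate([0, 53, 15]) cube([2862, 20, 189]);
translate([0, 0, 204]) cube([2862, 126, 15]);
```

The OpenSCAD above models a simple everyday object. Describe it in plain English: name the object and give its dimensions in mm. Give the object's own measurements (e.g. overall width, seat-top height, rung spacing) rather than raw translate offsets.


An I-beam lying along x, 2862 mm long. Overall section height 219 mm. Two flanges 126 mm wide (y) and 15 mm thick, one on the floor and one at the top; a web 20 mm thick runs between them, centred on the flange width.


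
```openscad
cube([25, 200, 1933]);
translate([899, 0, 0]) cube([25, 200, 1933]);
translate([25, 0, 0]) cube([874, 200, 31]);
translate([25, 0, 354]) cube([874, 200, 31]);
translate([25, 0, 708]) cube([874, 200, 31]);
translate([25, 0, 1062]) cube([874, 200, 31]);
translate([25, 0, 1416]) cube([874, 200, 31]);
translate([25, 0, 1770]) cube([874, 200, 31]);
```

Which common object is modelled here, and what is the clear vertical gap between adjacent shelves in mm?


A bookshelf. The clear shelf gap is 323 mm.

Two tall side panels with 6 horizontal boards between them — a bookshelf. The first two shelf undersides are at z = 0 and z = 354; with shelf thickness 31, the clear gap is 354 − 0 − 31 = 323 mm.


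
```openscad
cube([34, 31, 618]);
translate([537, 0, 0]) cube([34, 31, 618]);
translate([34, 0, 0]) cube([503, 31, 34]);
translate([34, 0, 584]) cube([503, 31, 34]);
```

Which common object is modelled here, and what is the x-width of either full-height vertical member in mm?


A picture frame. The border width is 34 mm.

Four thin pieces enclosing a rectangular opening — a picture frame. The two full-height stiles are 618 mm tall; the top rail sits at z = 584 and is 34 mm tall, so the border above the opening is 618 − 584 = 34 mm, matching the stile x-width.


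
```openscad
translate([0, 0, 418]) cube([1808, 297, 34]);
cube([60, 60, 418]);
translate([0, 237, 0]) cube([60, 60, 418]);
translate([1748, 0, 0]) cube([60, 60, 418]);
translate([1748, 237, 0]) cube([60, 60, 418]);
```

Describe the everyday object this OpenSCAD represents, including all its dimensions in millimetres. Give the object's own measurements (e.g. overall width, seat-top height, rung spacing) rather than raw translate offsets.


A bench: a 1808×297 mm seat slab, 34 mm thick, top at z = 452 mm, on four 60×60 mm square legs flush with the seat corners and standing on z = 0.


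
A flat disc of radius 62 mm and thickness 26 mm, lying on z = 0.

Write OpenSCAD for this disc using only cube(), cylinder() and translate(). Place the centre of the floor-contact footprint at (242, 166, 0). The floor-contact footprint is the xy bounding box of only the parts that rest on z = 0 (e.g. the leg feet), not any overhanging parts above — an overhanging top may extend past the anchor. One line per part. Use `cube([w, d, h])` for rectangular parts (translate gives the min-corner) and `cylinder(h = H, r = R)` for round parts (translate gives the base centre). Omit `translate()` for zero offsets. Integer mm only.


translate([242, 166, 0]) cylinder(h = 26, r = 62);


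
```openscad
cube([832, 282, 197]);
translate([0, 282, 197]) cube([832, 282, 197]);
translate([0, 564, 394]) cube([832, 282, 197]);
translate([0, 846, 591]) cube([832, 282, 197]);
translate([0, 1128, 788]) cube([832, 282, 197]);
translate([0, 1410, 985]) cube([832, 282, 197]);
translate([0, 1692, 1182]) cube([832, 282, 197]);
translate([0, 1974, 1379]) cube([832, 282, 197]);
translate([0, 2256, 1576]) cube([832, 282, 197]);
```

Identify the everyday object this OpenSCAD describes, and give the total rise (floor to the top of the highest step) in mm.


A staircase. The total rise is 1773 mm.

9 identical blocks, each offset up and back from the previous — a staircase. Each step is 197 mm tall and there are 9 of them, so the total rise is 9 × 197 = 1773 mm.


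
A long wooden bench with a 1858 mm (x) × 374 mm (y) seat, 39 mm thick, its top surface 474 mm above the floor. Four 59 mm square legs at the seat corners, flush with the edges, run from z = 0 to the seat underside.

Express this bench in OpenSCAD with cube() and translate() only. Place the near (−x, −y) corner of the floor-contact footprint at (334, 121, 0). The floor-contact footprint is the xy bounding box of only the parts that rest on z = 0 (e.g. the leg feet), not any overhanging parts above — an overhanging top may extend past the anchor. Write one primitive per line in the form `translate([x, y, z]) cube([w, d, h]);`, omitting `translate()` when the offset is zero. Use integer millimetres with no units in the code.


translate([334, 121, 435]) cube([1858, 374, 39]);
translate([334, 121, 0]) cube([59, 59, 435]);
translate([334, 436, 0]) cube([59, 59, 435]);
translate([2133, 121, 0]) cube([59, 59, 435]);
translate([2133, 436, 0]) cube([59, 59, 435]);


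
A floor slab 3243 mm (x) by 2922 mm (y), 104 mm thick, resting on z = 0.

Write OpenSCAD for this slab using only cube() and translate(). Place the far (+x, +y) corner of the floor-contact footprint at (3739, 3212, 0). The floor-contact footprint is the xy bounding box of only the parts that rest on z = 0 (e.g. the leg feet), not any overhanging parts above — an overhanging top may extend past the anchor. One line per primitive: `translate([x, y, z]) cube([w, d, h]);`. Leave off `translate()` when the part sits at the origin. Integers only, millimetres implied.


translate([496, 290, 0]) cube([3243, 2922, 104]);


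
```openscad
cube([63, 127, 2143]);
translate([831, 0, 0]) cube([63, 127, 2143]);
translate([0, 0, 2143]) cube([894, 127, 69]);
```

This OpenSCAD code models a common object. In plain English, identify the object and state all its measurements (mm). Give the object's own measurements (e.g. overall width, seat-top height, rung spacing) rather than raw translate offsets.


A door frame. The clear opening is 768 mm wide and 2143 mm high. Two 63 mm wide jambs, 127 mm deep, stand either side of the opening from the floor to the top of the opening. A 69 mm thick head sits across the top of both jambs, spanning the full outside width of the frame.


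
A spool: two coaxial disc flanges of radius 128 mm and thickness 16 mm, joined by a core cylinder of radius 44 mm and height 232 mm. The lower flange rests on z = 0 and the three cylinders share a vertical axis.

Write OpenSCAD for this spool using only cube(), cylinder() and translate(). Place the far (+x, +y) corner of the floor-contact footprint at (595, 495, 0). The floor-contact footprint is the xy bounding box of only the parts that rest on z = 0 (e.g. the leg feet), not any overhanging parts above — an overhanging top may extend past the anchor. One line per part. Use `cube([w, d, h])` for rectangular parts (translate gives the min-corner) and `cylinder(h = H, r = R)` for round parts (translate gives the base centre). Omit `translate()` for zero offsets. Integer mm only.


translate([467, 367, 0]) cylinder(h = 16, r = 128);
translate([467, 367, 16]) cylinder(h = 232, r = 44);
translate([467, 367, 248]) cylinder(h = 16, r = 128);


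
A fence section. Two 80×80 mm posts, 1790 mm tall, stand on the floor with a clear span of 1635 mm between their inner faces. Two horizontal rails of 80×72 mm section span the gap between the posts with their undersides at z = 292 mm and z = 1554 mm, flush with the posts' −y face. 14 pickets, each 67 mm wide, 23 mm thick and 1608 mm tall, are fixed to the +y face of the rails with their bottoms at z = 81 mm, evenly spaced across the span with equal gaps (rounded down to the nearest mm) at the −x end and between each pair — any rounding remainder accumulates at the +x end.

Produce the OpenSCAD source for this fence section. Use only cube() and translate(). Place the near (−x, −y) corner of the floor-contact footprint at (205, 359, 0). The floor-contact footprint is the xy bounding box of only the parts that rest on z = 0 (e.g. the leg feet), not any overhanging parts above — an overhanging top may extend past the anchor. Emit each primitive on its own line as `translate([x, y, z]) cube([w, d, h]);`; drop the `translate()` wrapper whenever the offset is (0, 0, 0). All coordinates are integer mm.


translate([205, 359, 0]) cube([80, 80, 1790]);
translate([1920, 359, 0]) cube([80, 80, 1790]);
translate([285, 359, 292]) cube([1635, 80, 72]);
translate([285, 359, 1554]) cube([1635, 80, 72]);
translate([331, 439, 81]) cube([67, 23, 1608]);
translate([444, 439, 81]) cube([67, 23, 1608]);
translate([557, 439, 81]) cube([67, 23, 1608]);
translate([670, 439, 81]) cube([67, 23, 1608]);
translate([783, 439, 81]) cube([67, 23, 1608]);
translate([896, 439, 81]) cube([67, 23, 1608]);
translate([1009, 439, 81]) cube([67, 23, 1608]);
translate([1122, 439, 81]) cube([67, 23, 1608]);
translate([1235, 439, 81]) cube([67, 23, 1608]);
translate([1348, 439, 81]) cube([67, 23, 1608]);
translate([1461, 439, 81]) cube([67, 23, 1608]);
translate([1574, 439, 81]) cube([67, 23, 1608]);
translate([1687, 439, 81]) cube([67, 23, 1608]);
translate([1800, 439, 81]) cube([67, 23, 1608]);
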